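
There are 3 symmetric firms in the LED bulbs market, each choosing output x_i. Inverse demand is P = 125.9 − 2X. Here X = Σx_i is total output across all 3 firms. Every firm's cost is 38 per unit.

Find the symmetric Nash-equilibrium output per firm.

A representative firm's profit is π_i = x_i(125.9 − 2X) − 38x_i, with X = x_i + Σ_{j≠i} x_j.
First-order condition: 87.9 − 4x_i − 2Σ_{j≠i} x_j = 0.
Imposing symmetry (x_j = x for all j) turns Σ_{j≠i} x_j into 2x, so 87.9 = 8x and x = 10.9875.

10.9875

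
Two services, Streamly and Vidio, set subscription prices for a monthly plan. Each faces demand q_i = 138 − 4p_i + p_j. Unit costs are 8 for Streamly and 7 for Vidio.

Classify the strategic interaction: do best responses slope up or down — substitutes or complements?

Streamly's profit: π = (p_{Streamly} − 8)(138 − 4p_{Streamly} + p_{Vidio}).
∂π/∂p_{Streamly} = 170 − 8p_{Streamly} + p_{Vidio} = 0 ⇒ p_{Streamly} = 21.25 + 0.125p_{Vidio}.
The best-response slope dp_{Streamly}/dp_{Vidio} = 0.125 > 0: the reaction function is upward-sloping, so the choices are strategic complements.

strategic complements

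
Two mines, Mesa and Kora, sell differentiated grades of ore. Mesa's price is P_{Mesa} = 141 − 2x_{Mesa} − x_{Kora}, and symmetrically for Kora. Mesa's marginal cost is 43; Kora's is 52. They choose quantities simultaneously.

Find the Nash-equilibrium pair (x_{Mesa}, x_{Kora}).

Mine Mesa's profit: π = x_{Mesa}(141 − 2x_{Mesa} − x_{Kora}) − 43x_{Mesa}.
∂π/∂x_{Mesa} = 98 − 4x_{Mesa} − x_{Kora} = 0 ⇒ x_{Mesa} = 24.5 − 0.25x_{Kora}.
Similarly x_{Kora} = 22.25 − 0.25x_{Mesa}.
Substituting the second reaction function into the first: x_{Mesa} = 24.5 − 0.25(22.25 − 0.25x_{Mesa}), which gives 0.9375x_{Mesa} = 18.9375 ⇒ x_{Mesa} = 20.2.
Then x_{Kora} = 22.25 − 0.25·20.2 = 17.2.

20.2, 17.2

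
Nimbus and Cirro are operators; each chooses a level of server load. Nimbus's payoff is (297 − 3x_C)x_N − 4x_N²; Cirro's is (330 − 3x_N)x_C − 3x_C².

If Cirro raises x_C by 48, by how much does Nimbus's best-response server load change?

-18

Expanding Nimbus's payoff: 297x_N − 3x_Cx_N − 4x_N².
∂π/∂x_N = 297 − 3x_C − 8x_N = 0, so x_N = 37.125 − 0.375x_C.
The reaction-function slope is −0.375, so a 48-unit rise in x_C moves x_N by −0.375 × 48 = −18. Nimbus's best response falls — the actions are strategic substitutes.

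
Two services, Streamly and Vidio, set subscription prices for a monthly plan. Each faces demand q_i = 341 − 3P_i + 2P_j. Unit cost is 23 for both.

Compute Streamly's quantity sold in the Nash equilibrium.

Streamly's profit: π = (P_{Streamly} − 23)(341 − 3P_{Streamly} + 2P_{Vidio}).
∂π/∂P_{Streamly} = 410 − 6P_{Streamly} + 2P_{Vidio} = 0 ⇒ P_{Streamly} = 205/3 + (1/3)P_{Vidio}.
By symmetry P_{Vidio} = P_{Streamly}; substituting into the reaction function, (2/3)P_{Streamly} = 205/3 and P_{Streamly} = 102.5.
q_{Streamly} = 341 − 3·102.5 + 2·102.5 = 238.5.

238.5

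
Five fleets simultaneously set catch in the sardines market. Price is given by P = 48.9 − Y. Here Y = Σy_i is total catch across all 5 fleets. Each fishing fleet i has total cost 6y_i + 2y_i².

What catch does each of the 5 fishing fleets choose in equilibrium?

A representative fishing fleet's profit is π_i = y_i(48.9 − Y) − 6y_i − 2y_i², with Y = y_i + Σ_{j≠i} y_j.
First-order condition: 42.9 − 6y_i − Σ_{j≠i} y_j = 0.
With identical fishing fleets, set every y_j = y: then 42.9 − 6y − 4y = 0, i.e. y = 42.9/10 = 4.29.

4.29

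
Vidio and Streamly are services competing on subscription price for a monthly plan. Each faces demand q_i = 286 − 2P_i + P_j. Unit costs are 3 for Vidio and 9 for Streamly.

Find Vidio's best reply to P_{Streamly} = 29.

80.25

Vidio's profit: π = (P_{Vidio} − 3)(286 − 2P_{Vidio} + P_{Streamly}).
∂π/∂P_{Vidio} = 292 − 4P_{Vidio} + P_{Streamly} = 0 ⇒ P_{Vidio} = 73 + 0.25P_{Streamly}.
At P_{Streamly} = 29: P_{Vidio} = 73 + 0.25·29 = 80.25.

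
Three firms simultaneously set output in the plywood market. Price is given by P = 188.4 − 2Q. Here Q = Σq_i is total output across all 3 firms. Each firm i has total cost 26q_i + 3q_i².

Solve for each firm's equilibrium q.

A representative firm's profit is π_i = q_i(188.4 − 2Q) − 26q_i − 3q_i², with Q = q_i + Σ_{j≠i} q_j.
First-order condition: 162.4 − 10q_i − 2Σ_{j≠i} q_j = 0.
Imposing symmetry (q_j = q for all j) turns Σ_{j≠i} q_j into 2q, so 162.4 = 14q and q = 11.6.

11.6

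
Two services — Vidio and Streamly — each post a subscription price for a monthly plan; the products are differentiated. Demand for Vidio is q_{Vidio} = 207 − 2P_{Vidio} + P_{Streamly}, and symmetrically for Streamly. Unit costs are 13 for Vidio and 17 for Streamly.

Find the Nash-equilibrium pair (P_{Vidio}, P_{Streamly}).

Vidio's profit: π = (P_{Vidio} − 13)(207 − 2P_{Vidio} + P_{Streamly}).
∂π/∂P_{Vidio} = 233 − 4P_{Vidio} + P_{Streamly} = 0 ⇒ P_{Vidio} = 58.25 + 0.25P_{Streamly}.
Similarly P_{Streamly} = 60.25 + 0.25P_{Vidio}.
Solving the two reaction functions simultaneously: (1 − (0.25)(0.25))P_{Vidio} = 58.25 + 0.25·60.25, so 0.9375P_{Vidio} = 73.3125 and P_{Vidio} = 78.2.
Then P_{Streamly} = 60.25 + 0.25·78.2 = 79.8.

78.2, 79.8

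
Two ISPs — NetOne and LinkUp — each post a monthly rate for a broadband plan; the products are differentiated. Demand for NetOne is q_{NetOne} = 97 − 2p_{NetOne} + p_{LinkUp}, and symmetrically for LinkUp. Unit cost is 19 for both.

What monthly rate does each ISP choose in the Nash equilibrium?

45

NetOne's profit: π = (p_{NetOne} − 19)(97 − 2p_{NetOne} + p_{LinkUp}).
∂π/∂p_{NetOne} = 135 − 4p_{NetOne} + p_{LinkUp} = 0 ⇒ p_{NetOne} = 33.75 + 0.25p_{LinkUp}.
Setting p_{NetOne} = p_{LinkUp} in the reaction function: p_{NetOne} = 33.75 + 0.25p_{NetOne}, so p_{NetOne} = 33.75 / 0.75 = 45.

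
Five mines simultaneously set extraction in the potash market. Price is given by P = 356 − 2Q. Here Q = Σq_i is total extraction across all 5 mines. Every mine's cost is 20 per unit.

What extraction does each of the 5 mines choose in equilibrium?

28

A representative mine's profit is π_i = q_i(356 − 2Q) − 20q_i, with Q = q_i + Σ_{j≠i} q_j.
First-order condition: 336 − 4q_i − 2Σ_{j≠i} q_j = 0.
In a symmetric equilibrium every mine chooses the same q, so Σ_{j≠i} q_j = 4q. The condition becomes 336 − 12q = 0, giving q = 336/12 = 28.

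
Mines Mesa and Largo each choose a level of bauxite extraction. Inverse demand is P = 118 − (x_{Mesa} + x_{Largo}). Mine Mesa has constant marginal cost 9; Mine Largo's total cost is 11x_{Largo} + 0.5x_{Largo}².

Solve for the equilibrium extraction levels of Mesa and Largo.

Mine Mesa's profit: π = x_{Mesa}(118 − (x_{Mesa} + x_{Largo})) − 9x_{Mesa}.
∂π/∂x_{Mesa} = 109 − 2x_{Mesa} − x_{Largo} = 0, so x_{Mesa} = 54.5 − 0.5x_{Largo}.
For Largo: ∂π/∂x_{Largo} = 107 − 3x_{Largo} − x_{Mesa} = 0 ⇒ x_{Largo} = 107/3 − (1/3)x_{Mesa}.
Solving the two reaction functions simultaneously: (1 − (−0.5)(−1/3))x_{Mesa} = 54.5 − 0.5·(107/3), so (5/6)x_{Mesa} = 110/3 and x_{Mesa} = 44.
Then x_{Largo} = 107/3 − (1/3)·44 = 21.

44, 21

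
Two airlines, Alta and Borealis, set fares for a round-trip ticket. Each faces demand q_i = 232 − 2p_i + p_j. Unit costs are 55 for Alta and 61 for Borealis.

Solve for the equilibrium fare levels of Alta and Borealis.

Alta's profit: π = (p_{Alta} − 55)(232 − 2p_{Alta} + p_{Borealis}).
∂π/∂p_{Alta} = 342 − 4p_{Alta} + p_{Borealis} = 0 ⇒ p_{Alta} = 85.5 + 0.25p_{Borealis}.
Similarly p_{Borealis} = 88.5 + 0.25p_{Alta}.
Substituting the second reaction function into the first: p_{Alta} = 85.5 + 0.25(88.5 + 0.25p_{Alta}), which gives 0.9375p_{Alta} = 107.625 ⇒ p_{Alta} = 114.8.
Then p_{Borealis} = 88.5 + 0.25·114.8 = 117.2.

114.8, 117.2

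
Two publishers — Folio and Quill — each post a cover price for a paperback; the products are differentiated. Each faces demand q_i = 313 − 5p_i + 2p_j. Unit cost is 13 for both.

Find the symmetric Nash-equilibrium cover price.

47.25

Folio's profit: π = (p_{Folio} − 13)(313 − 5p_{Folio} + 2p_{Quill}).
∂π/∂p_{Folio} = 378 − 10p_{Folio} + 2p_{Quill} = 0 ⇒ p_{Folio} = 37.8 + 0.2p_{Quill}.
By symmetry p_{Quill} = p_{Folio}; substituting into the reaction function, 0.8p_{Folio} = 37.8 and p_{Folio} = 47.25.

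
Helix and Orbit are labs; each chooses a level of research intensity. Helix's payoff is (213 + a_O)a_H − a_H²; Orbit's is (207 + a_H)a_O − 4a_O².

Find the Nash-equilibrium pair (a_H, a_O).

127.4, 41.8

Expanding Helix's payoff: 213a_H + a_Oa_H − a_H².
∂π/∂a_H = 213 + a_O − 2a_H = 0, so a_H = 106.5 + 0.5a_O.
Likewise for Orbit: a_O = 25.875 + 0.125a_H.
Solving the two reaction functions simultaneously: (1 − (0.5)(0.125))a_H = 106.5 + 0.5·25.875, so 0.9375a_H = 119.4375 and a_H = 127.4.
Then a_O = 25.875 + 0.125·127.4 = 41.8.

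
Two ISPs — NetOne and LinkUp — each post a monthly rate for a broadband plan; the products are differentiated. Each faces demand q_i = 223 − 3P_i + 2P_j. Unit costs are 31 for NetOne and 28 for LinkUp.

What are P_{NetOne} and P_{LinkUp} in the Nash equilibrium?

NetOne's profit: π = (P_{NetOne} − 31)(223 − 3P_{NetOne} + 2P_{LinkUp}).
∂π/∂P_{NetOne} = 316 − 6P_{NetOne} + 2P_{LinkUp} = 0 ⇒ P_{NetOne} = 158/3 + (1/3)P_{LinkUp}.
Similarly P_{LinkUp} = 307/6 + (1/3)P_{NetOne}.
Plugging P_{LinkUp} into NetOne's best response: P_{NetOne} = 158/3 + (1/3)(307/6 + (1/3)P_{NetOne}) ⇒ (8/9)P_{NetOne} = 1255/18, so P_{NetOne} = 78.4375.
Then P_{LinkUp} = 307/6 + (1/3)·78.4375 = 77.3125.

78.4375, 77.3125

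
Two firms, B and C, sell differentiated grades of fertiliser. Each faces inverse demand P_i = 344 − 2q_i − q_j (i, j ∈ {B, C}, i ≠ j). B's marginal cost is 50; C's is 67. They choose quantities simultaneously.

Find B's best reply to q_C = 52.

Firm B's profit: π = q_B(344 − 2q_B − q_C) − 50q_B.
∂π/∂q_B = 294 − 4q_B − q_C = 0 ⇒ q_B = 73.5 − 0.25q_C.
At q_C = 52: q_B = 73.5 − 0.25·52 = 60.5.

60.5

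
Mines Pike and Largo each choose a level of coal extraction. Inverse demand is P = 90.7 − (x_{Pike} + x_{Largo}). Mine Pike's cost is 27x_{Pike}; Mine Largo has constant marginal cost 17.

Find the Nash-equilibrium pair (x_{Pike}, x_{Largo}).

Mine Pike's profit: π = x_{Pike}(90.7 − (x_{Pike} + x_{Largo})) − 27x_{Pike}.
∂π/∂x_{Pike} = 63.7 − 2x_{Pike} − x_{Largo} = 0, so x_{Pike} = 31.85 − 0.5x_{Largo}.
By the same steps for Largo: x_{Largo} = 36.85 − 0.5x_{Pike}.
Substituting the second reaction function into the first: x_{Pike} = 31.85 − 0.5(36.85 − 0.5x_{Pike}), which gives 0.75x_{Pike} = 13.425 ⇒ x_{Pike} = 17.9.
Then x_{Largo} = 36.85 − 0.5·17.9 = 27.9.

17.9, 27.9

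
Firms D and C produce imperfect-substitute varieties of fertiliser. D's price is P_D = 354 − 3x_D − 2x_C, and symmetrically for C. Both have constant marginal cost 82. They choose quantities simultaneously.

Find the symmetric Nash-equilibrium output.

34

Firm D's profit: π = x_D(354 − 3x_D − 2x_C) − 82x_D.
∂π/∂x_D = 272 − 6x_D − 2x_C = 0 ⇒ x_D = 136/3 − (1/3)x_C.
The game is symmetric, so in equilibrium x_C = x_D: the reaction function gives (4/3)x_D = 136/3, hence x_D = 34.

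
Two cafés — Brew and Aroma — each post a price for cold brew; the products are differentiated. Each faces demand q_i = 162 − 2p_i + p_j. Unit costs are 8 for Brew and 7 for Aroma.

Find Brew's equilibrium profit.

5242.88

Brew's profit: π = (p_{Brew} − 8)(162 − 2p_{Brew} + p_{Aroma}).
∂π/∂p_{Brew} = 178 − 4p_{Brew} + p_{Aroma} = 0 ⇒ p_{Brew} = 44.5 + 0.25p_{Aroma}.
Similarly p_{Aroma} = 44 + 0.25p_{Brew}.
Plugging p_{Aroma} into Brew's best response: p_{Brew} = 44.5 + 0.25(44 + 0.25p_{Brew}) ⇒ 0.9375p_{Brew} = 55.5, so p_{Brew} = 59.2.
Then p_{Aroma} = 44 + 0.25·59.2 = 58.8.
q_{Brew} = 162 − 2·59.2 + 58.8 = 102.4.
Profit = (59.2 − 8)·102.4 = 5242.88.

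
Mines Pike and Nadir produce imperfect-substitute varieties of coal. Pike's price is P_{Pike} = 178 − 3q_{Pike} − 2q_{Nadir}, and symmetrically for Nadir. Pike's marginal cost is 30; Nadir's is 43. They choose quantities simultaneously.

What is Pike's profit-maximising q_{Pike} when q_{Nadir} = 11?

Mine Pike's profit: π = q_{Pike}(178 − 3q_{Pike} − 2q_{Nadir}) − 30q_{Pike}.
∂π/∂q_{Pike} = 148 − 6q_{Pike} − 2q_{Nadir} = 0 ⇒ q_{Pike} = 74/3 − (1/3)q_{Nadir}.
At q_{Nadir} = 11: q_{Pike} = 74/3 − (1/3)·11 = 21.

21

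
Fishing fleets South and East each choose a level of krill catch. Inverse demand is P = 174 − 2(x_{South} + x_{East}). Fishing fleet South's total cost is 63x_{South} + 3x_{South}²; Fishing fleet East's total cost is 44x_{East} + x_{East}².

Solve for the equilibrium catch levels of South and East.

Fishing fleet South's profit: π = x_{South}(174 − 2(x_{South} + x_{East})) − 63x_{South} − 3x_{South}².
∂π/∂x_{South} = 111 − 10x_{South} − 2x_{East} = 0, so x_{South} = 11.1 − 0.2x_{East}.
For East: ∂π/∂x_{East} = 130 − 6x_{East} − 2x_{South} = 0 ⇒ x_{East} = 65/3 − (1/3)x_{South}.
Solving the two reaction functions simultaneously: (1 − (−0.2)(−1/3))x_{South} = 11.1 − 0.2·(65/3), so (14/15)x_{South} = 203/30 and x_{South} = 7.25.
Then x_{East} = 65/3 − (1/3)·7.25 = 19.25.

7.25, 19.25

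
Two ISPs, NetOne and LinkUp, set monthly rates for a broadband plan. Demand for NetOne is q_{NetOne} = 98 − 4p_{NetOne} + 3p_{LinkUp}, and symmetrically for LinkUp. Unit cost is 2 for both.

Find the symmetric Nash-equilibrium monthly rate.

NetOne's profit: π = (p_{NetOne} − 2)(98 − 4p_{NetOne} + 3p_{LinkUp}).
∂π/∂p_{NetOne} = 106 − 8p_{NetOne} + 3p_{LinkUp} = 0 ⇒ p_{NetOne} = 13.25 + 0.375p_{LinkUp}.
By symmetry p_{LinkUp} = p_{NetOne}; substituting into the reaction function, 0.625p_{NetOne} = 13.25 and p_{NetOne} = 21.2.

21.2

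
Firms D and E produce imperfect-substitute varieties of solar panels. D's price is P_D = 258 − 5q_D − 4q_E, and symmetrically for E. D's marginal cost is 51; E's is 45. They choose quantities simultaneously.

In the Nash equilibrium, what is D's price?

Firm D's profit: π = q_D(258 − 5q_D − 4q_E) − 51q_D.
∂π/∂q_D = 207 − 10q_D − 4q_E = 0 ⇒ q_D = 20.7 − 0.4q_E.
Similarly q_E = 21.3 − 0.4q_D.
Solving the two reaction functions simultaneously: (1 − (−0.4)(−0.4))q_D = 20.7 − 0.4·21.3, so 0.84q_D = 12.18 and q_D = 14.5.
Then q_E = 21.3 − 0.4·14.5 = 15.5.
P_D = 258 − 5·14.5 − 4·15.5 = 123.5.

123.5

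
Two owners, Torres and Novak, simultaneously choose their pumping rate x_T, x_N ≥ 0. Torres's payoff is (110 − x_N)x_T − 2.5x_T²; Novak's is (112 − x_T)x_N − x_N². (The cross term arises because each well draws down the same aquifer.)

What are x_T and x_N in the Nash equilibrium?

12, 50

Expanding Torres's payoff: 110x_T − x_Nx_T − 2.5x_T².
∂π/∂x_T = 110 − x_N − 5x_T = 0, so x_T = 22 − 0.2x_N.
Likewise for Novak: x_N = 56 − 0.5x_T.
Plugging x_N into Torres's best response: x_T = 22 − 0.2(56 − 0.5x_T) ⇒ 0.9x_T = 10.8, so x_T = 12.
Then x_N = 56 − 0.5·12 = 50.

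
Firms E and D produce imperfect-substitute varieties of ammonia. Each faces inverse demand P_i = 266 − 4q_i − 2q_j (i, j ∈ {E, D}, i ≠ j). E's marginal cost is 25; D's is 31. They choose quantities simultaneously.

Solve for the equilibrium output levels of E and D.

24.3, 23.3

Firm E's profit: π = q_E(266 − 4q_E − 2q_D) − 25q_E.
∂π/∂q_E = 241 − 8q_E − 2q_D = 0 ⇒ q_E = 30.125 − 0.25q_D.
Similarly q_D = 29.375 − 0.25q_E.
Substituting the second reaction function into the first: q_E = 30.125 − 0.25(29.375 − 0.25q_E), which gives 0.9375q_E = 729/32 ⇒ q_E = 24.3.
Then q_D = 29.375 − 0.25·24.3 = 23.3.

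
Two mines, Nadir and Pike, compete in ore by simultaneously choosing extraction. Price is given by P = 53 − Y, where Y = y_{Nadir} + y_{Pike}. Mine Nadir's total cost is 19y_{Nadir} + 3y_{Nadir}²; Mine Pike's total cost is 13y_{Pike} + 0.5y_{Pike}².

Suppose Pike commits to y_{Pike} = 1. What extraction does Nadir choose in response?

4.125

Mine Nadir's profit: π = y_{Nadir}(53 − (y_{Nadir} + y_{Pike})) − 19y_{Nadir} − 3y_{Nadir}².
∂π/∂y_{Nadir} = 34 − 8y_{Nadir} − y_{Pike} = 0, so y_{Nadir} = 4.25 − 0.125y_{Pike}.
At y_{Pike} = 1: y_{Nadir} = 4.25 − 0.125·1 = 4.125.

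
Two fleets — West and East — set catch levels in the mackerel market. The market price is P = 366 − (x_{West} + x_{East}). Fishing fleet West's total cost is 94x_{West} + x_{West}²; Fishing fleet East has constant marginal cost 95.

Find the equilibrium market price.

Fishing fleet West's profit: π = x_{West}(366 − (x_{West} + x_{East})) − 94x_{West} − x_{West}².
∂π/∂x_{West} = 272 − 4x_{West} − x_{East} = 0, so x_{West} = 68 − 0.25x_{East}.
For East: ∂π/∂x_{East} = 271 − 2x_{East} − x_{West} = 0 ⇒ x_{East} = 135.5 − 0.5x_{West}.
Solving the two reaction functions simultaneously: (1 − (−0.25)(−0.5))x_{West} = 68 − 0.25·135.5, so 0.875x_{West} = 34.125 and x_{West} = 39.
Then x_{East} = 135.5 − 0.5·39 = 116.
Equilibrium price: P = 366 − 155 = 211.

211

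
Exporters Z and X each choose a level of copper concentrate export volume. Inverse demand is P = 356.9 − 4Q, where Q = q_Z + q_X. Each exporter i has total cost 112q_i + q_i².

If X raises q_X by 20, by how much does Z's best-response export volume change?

Exporter Z's profit: π = q_Z(356.9 − 4(q_Z + q_X)) − 112q_Z − q_Z².
∂π/∂q_Z = 244.9 − 10q_Z − 4q_X = 0, so q_Z = 24.49 − 0.4q_X.
The reaction-function slope is −0.4, so a 20-unit rise in q_X moves q_Z by −0.4 × 20 = −8. Z's best response falls — the actions are strategic substitutes.

-8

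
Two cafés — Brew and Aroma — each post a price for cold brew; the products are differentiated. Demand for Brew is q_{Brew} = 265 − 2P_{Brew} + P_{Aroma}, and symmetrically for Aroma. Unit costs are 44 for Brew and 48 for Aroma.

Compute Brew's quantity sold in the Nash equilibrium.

Brew's profit: π = (P_{Brew} − 44)(265 − 2P_{Brew} + P_{Aroma}).
∂π/∂P_{Brew} = 353 − 4P_{Brew} + P_{Aroma} = 0 ⇒ P_{Brew} = 88.25 + 0.25P_{Aroma}.
Similarly P_{Aroma} = 90.25 + 0.25P_{Brew}.
Substituting the second reaction function into the first: P_{Brew} = 88.25 + 0.25(90.25 + 0.25P_{Brew}), which gives 0.9375P_{Brew} = 110.8125 ⇒ P_{Brew} = 118.2.
Then P_{Aroma} = 90.25 + 0.25·118.2 = 119.8.
q_{Brew} = 265 − 2·118.2 + 119.8 = 148.4.

148.4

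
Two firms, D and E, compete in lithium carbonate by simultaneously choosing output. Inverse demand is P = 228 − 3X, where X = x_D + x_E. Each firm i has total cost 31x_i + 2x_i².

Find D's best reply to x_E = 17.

14.6

Firm D's profit: π = x_D(228 − 3(x_D + x_E)) − 31x_D − 2x_D².
∂π/∂x_D = 197 − 10x_D − 3x_E = 0, so x_D = 19.7 − 0.3x_E.
At x_E = 17: x_D = 19.7 − 0.3·17 = 14.6.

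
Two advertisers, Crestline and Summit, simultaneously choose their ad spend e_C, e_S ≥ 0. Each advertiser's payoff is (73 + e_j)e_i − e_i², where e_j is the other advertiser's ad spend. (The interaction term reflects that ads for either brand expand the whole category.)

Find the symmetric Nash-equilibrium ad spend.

73

Crestline's payoff is (73 + e_S)e_C − e_C².
∂π/∂e_C = 73 + e_S − 2e_C = 0, so e_C = 36.5 + 0.5e_S.
Setting e_C = e_S in the reaction function: e_C = 36.5 + 0.5e_C, so e_C = 36.5 / 0.5 = 73.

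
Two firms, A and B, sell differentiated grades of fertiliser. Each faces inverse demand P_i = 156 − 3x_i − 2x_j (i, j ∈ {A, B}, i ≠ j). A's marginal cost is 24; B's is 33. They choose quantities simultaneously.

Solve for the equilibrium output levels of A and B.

Firm A's profit: π = x_A(156 − 3x_A − 2x_B) − 24x_A.
∂π/∂x_A = 132 − 6x_A − 2x_B = 0 ⇒ x_A = 22 − (1/3)x_B.
Similarly x_B = 20.5 − (1/3)x_A.
Solving the two reaction functions simultaneously: (1 − (−1/3)(−1/3))x_A = 22 − (1/3)·20.5, so (8/9)x_A = 91/6 and x_A = 17.0625.
Then x_B = 20.5 − (1/3)·17.0625 = 14.8125.

17.0625, 14.8125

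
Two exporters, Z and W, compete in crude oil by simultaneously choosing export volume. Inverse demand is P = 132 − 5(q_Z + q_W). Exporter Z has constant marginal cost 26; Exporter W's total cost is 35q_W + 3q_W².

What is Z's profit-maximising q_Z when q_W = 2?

Exporter Z's profit: π = q_Z(132 − 5(q_Z + q_W)) − 26q_Z.
∂π/∂q_Z = 106 − 10q_Z − 5q_W = 0, so q_Z = 10.6 − 0.5q_W.
At q_W = 2: q_Z = 10.6 − 0.5·2 = 9.6.

9.6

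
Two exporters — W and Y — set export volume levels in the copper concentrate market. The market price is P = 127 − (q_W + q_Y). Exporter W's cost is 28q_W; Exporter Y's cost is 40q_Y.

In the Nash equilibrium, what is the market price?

Exporter W's profit: π = q_W(127 − (q_W + q_Y)) − 28q_W.
∂π/∂q_W = 99 − 2q_W − q_Y = 0, so q_W = 49.5 − 0.5q_Y.
By the same steps for Y: q_Y = 43.5 − 0.5q_W.
Solving the two reaction functions simultaneously: (1 − (−0.5)(−0.5))q_W = 49.5 − 0.5·43.5, so 0.75q_W = 27.75 and q_W = 37.
Then q_Y = 43.5 − 0.5·37 = 25.
Equilibrium price: P = 127 − 62 = 65.

65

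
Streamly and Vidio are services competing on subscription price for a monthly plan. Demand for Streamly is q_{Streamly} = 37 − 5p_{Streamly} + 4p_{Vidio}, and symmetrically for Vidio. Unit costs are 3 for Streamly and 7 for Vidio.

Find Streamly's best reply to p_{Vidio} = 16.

11.6

Streamly's profit: π = (p_{Streamly} − 3)(37 − 5p_{Streamly} + 4p_{Vidio}).
∂π/∂p_{Streamly} = 52 − 10p_{Streamly} + 4p_{Vidio} = 0 ⇒ p_{Streamly} = 5.2 + 0.4p_{Vidio}.
At p_{Vidio} = 16: p_{Streamly} = 5.2 + 0.4·16 = 11.6.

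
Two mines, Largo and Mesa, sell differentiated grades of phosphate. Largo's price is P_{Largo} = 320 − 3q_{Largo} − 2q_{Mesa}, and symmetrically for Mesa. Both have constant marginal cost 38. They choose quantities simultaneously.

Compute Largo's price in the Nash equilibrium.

Mine Largo's profit: π = q_{Largo}(320 − 3q_{Largo} − 2q_{Mesa}) − 38q_{Largo}.
∂π/∂q_{Largo} = 282 − 6q_{Largo} − 2q_{Mesa} = 0 ⇒ q_{Largo} = 47 − (1/3)q_{Mesa}.
Setting q_{Largo} = q_{Mesa} in the reaction function: q_{Largo} = 47 − (1/3)q_{Largo}, so q_{Largo} = 47 / (4/3) = 35.25.
P_{Largo} = 320 − 3·35.25 − 2·35.25 = 143.75.

143.75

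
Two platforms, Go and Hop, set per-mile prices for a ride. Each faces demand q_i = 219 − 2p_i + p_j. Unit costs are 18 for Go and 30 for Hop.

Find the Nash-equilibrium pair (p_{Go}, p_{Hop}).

86.6, 91.4

Go's profit: π = (p_{Go} − 18)(219 − 2p_{Go} + p_{Hop}).
∂π/∂p_{Go} = 255 − 4p_{Go} + p_{Hop} = 0 ⇒ p_{Go} = 63.75 + 0.25p_{Hop}.
Similarly p_{Hop} = 69.75 + 0.25p_{Go}.
Substituting the second reaction function into the first: p_{Go} = 63.75 + 0.25(69.75 + 0.25p_{Go}), which gives 0.9375p_{Go} = 81.1875 ⇒ p_{Go} = 86.6.
Then p_{Hop} = 69.75 + 0.25·86.6 = 91.4.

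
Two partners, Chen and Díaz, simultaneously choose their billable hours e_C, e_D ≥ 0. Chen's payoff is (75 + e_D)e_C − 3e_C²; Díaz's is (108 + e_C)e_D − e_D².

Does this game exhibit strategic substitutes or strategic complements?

Expanding Chen's payoff: 75e_C + e_De_C − 3e_C².
∂π/∂e_C = 75 + e_D − 6e_C = 0, so e_C = 12.5 + (1/6)e_D.
The best-response slope de_C/de_D = 1/6 > 0: the reaction function is upward-sloping, so the choices are strategic complements.

strategic complements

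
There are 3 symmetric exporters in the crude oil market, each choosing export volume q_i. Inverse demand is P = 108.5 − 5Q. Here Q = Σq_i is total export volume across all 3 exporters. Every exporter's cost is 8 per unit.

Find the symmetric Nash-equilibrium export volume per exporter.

A representative exporter's profit is π_i = q_i(108.5 − 5Q) − 8q_i, with Q = q_i + Σ_{j≠i} q_j.
First-order condition: 100.5 − 10q_i − 5Σ_{j≠i} q_j = 0.
With identical exporters, set every q_j = q: then 100.5 − 10q − 10q = 0, i.e. q = 100.5/20 = 5.025.

5.025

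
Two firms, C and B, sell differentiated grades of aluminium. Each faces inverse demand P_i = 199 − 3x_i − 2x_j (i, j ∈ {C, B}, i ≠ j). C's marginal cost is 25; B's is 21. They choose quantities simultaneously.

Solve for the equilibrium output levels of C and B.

Firm C's profit: π = x_C(199 − 3x_C − 2x_B) − 25x_C.
∂π/∂x_C = 174 − 6x_C − 2x_B = 0 ⇒ x_C = 29 − (1/3)x_B.
Similarly x_B = 89/3 − (1/3)x_C.
Plugging x_B into C's best response: x_C = 29 − (1/3)(89/3 − (1/3)x_C) ⇒ (8/9)x_C = 172/9, so x_C = 21.5.
Then x_B = 89/3 − (1/3)·21.5 = 22.5.

21.5, 22.5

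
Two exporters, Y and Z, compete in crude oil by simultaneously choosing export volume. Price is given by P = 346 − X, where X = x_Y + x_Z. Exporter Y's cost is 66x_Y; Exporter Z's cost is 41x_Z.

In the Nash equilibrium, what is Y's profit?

7225

Exporter Y's profit: π = x_Y(346 − (x_Y + x_Z)) − 66x_Y.
∂π/∂x_Y = 280 − 2x_Y − x_Z = 0, so x_Y = 140 − 0.5x_Z.
By the same steps for Z: x_Z = 152.5 − 0.5x_Y.
Plugging x_Z into Y's best response: x_Y = 140 − 0.5(152.5 − 0.5x_Y) ⇒ 0.75x_Y = 63.75, so x_Y = 85.
Then x_Z = 152.5 − 0.5·85 = 110.
Price P = 346 − 195 = 151.
Y's profit: (151 − 66)·85 = 7225.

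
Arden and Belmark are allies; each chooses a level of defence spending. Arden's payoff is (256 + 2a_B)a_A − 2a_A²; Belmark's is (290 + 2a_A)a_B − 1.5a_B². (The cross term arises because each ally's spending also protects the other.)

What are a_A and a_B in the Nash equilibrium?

168.5, 209

Expanding Arden's payoff: 256a_A + 2a_Ba_A − 2a_A².
∂π/∂a_A = 256 + 2a_B − 4a_A = 0, so a_A = 64 + 0.5a_B.
Likewise for Belmark: a_B = 290/3 + (2/3)a_A.
Plugging a_B into Arden's best response: a_A = 64 + 0.5(290/3 + (2/3)a_A) ⇒ (2/3)a_A = 337/3, so a_A = 168.5.
Then a_B = 290/3 + (2/3)·168.5 = 209.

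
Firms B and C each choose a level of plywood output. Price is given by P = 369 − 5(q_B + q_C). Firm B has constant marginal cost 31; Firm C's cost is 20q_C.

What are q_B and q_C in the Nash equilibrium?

21.8, 24

Firm B's profit: π = q_B(369 − 5(q_B + q_C)) − 31q_B.
∂π/∂q_B = 338 − 10q_B − 5q_C = 0, so q_B = 33.8 − 0.5q_C.
By the same steps for C: q_C = 34.9 − 0.5q_B.
Plugging q_C into B's best response: q_B = 33.8 − 0.5(34.9 − 0.5q_B) ⇒ 0.75q_B = 16.35, so q_B = 21.8.
Then q_C = 34.9 − 0.5·21.8 = 24.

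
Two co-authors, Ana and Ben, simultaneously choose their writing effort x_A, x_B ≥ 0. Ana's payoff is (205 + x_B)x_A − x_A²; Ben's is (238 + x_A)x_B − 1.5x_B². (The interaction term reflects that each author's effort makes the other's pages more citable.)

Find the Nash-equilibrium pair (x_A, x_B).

Expanding Ana's payoff: 205x_A + x_Bx_A − x_A².
∂π/∂x_A = 205 + x_B − 2x_A = 0, so x_A = 102.5 + 0.5x_B.
Likewise for Ben: x_B = 238/3 + (1/3)x_A.
Solving the two reaction functions simultaneously: (1 − (0.5)(1/3))x_A = 102.5 + 0.5·(238/3), so (5/6)x_A = 853/6 and x_A = 170.6.
Then x_B = 238/3 + (1/3)·170.6 = 136.2.

170.6, 136.2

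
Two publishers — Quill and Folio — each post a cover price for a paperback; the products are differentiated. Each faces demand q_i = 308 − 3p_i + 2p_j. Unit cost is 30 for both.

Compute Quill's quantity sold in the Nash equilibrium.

208.5

Quill's profit: π = (p_{Quill} − 30)(308 − 3p_{Quill} + 2p_{Folio}).
∂π/∂p_{Quill} = 398 − 6p_{Quill} + 2p_{Folio} = 0 ⇒ p_{Quill} = 199/3 + (1/3)p_{Folio}.
The game is symmetric, so in equilibrium p_{Folio} = p_{Quill}: the reaction function gives (2/3)p_{Quill} = 199/3, hence p_{Quill} = 99.5.
q_{Quill} = 308 − 3·99.5 + 2·99.5 = 208.5.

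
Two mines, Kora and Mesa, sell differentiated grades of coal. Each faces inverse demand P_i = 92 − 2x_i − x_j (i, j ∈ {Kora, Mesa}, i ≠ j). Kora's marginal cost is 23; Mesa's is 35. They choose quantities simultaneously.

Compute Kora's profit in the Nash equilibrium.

Mine Kora's profit: π = x_{Kora}(92 − 2x_{Kora} − x_{Mesa}) − 23x_{Kora}.
∂π/∂x_{Kora} = 69 − 4x_{Kora} − x_{Mesa} = 0 ⇒ x_{Kora} = 17.25 − 0.25x_{Mesa}.
Similarly x_{Mesa} = 14.25 − 0.25x_{Kora}.
Substituting the second reaction function into the first: x_{Kora} = 17.25 − 0.25(14.25 − 0.25x_{Kora}), which gives 0.9375x_{Kora} = 13.6875 ⇒ x_{Kora} = 14.6.
Then x_{Mesa} = 14.25 − 0.25·14.6 = 10.6.
P_{Kora} = 92 − 2·14.6 − 10.6 = 52.2.
Profit = (52.2 − 23)·14.6 = 426.32.

426.32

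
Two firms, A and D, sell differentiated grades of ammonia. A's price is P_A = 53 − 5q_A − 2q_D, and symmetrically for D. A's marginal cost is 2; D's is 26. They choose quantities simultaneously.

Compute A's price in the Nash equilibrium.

Firm A's profit: π = q_A(53 − 5q_A − 2q_D) − 2q_A.
∂π/∂q_A = 51 − 10q_A − 2q_D = 0 ⇒ q_A = 5.1 − 0.2q_D.
Similarly q_D = 2.7 − 0.2q_A.
Plugging q_D into A's best response: q_A = 5.1 − 0.2(2.7 − 0.2q_A) ⇒ 0.96q_A = 4.56, so q_A = 4.75.
Then q_D = 2.7 − 0.2·4.75 = 1.75.
P_A = 53 − 5·4.75 − 2·1.75 = 25.75.

25.75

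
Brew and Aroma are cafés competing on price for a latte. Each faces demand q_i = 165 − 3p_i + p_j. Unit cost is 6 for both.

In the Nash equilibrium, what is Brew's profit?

Brew's profit: π = (p_{Brew} − 6)(165 − 3p_{Brew} + p_{Aroma}).
∂π/∂p_{Brew} = 183 − 6p_{Brew} + p_{Aroma} = 0 ⇒ p_{Brew} = 30.5 + (1/6)p_{Aroma}.
The game is symmetric, so in equilibrium p_{Aroma} = p_{Brew}: the reaction function gives (5/6)p_{Brew} = 30.5, hence p_{Brew} = 36.6.
q_{Brew} = 165 − 3·36.6 + 36.6 = 91.8.
Profit = (36.6 − 6)·91.8 = 2809.08.

2809.08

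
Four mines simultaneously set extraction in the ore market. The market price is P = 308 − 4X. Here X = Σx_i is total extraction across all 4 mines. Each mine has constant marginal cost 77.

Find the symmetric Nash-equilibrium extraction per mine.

11.55

A representative mine's profit is π_i = x_i(308 − 4X) − 77x_i, with X = x_i + Σ_{j≠i} x_j.
First-order condition: 231 − 8x_i − 4Σ_{j≠i} x_j = 0.
In a symmetric equilibrium every mine chooses the same x, so Σ_{j≠i} x_j = 3x. The condition becomes 231 − 20x = 0, giving x = 231/20 = 11.55.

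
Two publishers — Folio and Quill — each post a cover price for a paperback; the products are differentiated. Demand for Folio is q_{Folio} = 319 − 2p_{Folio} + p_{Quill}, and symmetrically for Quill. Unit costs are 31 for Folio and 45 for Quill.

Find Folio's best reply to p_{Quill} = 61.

Folio's profit: π = (p_{Folio} − 31)(319 − 2p_{Folio} + p_{Quill}).
∂π/∂p_{Folio} = 381 − 4p_{Folio} + p_{Quill} = 0 ⇒ p_{Folio} = 95.25 + 0.25p_{Quill}.
At p_{Quill} = 61: p_{Folio} = 95.25 + 0.25·61 = 110.5.

110.5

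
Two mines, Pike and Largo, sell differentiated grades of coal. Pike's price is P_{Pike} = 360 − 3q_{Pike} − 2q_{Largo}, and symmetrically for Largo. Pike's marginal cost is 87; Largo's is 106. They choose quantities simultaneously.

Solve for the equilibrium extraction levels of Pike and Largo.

35.3125, 30.5625

Mine Pike's profit: π = q_{Pike}(360 − 3q_{Pike} − 2q_{Largo}) − 87q_{Pike}.
∂π/∂q_{Pike} = 273 − 6q_{Pike} − 2q_{Largo} = 0 ⇒ q_{Pike} = 45.5 − (1/3)q_{Largo}.
Similarly q_{Largo} = 127/3 − (1/3)q_{Pike}.
Plugging q_{Largo} into Pike's best response: q_{Pike} = 45.5 − (1/3)(127/3 − (1/3)q_{Pike}) ⇒ (8/9)q_{Pike} = 565/18, so q_{Pike} = 35.3125.
Then q_{Largo} = 127/3 − (1/3)·35.3125 = 30.5625.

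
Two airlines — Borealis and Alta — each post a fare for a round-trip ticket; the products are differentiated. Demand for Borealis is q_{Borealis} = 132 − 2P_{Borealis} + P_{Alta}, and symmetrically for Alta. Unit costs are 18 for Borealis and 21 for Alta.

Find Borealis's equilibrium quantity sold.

76.8

Borealis's profit: π = (P_{Borealis} − 18)(132 − 2P_{Borealis} + P_{Alta}).
∂π/∂P_{Borealis} = 168 − 4P_{Borealis} + P_{Alta} = 0 ⇒ P_{Borealis} = 42 + 0.25P_{Alta}.
Similarly P_{Alta} = 43.5 + 0.25P_{Borealis}.
Solving the two reaction functions simultaneously: (1 − (0.25)(0.25))P_{Borealis} = 42 + 0.25·43.5, so 0.9375P_{Borealis} = 52.875 and P_{Borealis} = 56.4.
Then P_{Alta} = 43.5 + 0.25·56.4 = 57.6.
q_{Borealis} = 132 − 2·56.4 + 57.6 = 76.8.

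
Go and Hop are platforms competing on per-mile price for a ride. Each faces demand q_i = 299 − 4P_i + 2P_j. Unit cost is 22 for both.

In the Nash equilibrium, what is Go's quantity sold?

Go's profit: π = (P_{Go} − 22)(299 − 4P_{Go} + 2P_{Hop}).
∂π/∂P_{Go} = 387 − 8P_{Go} + 2P_{Hop} = 0 ⇒ P_{Go} = 48.375 + 0.25P_{Hop}.
Setting P_{Go} = P_{Hop} in the reaction function: P_{Go} = 48.375 + 0.25P_{Go}, so P_{Go} = 48.375 / 0.75 = 64.5.
q_{Go} = 299 − 4·64.5 + 2·64.5 = 170.

170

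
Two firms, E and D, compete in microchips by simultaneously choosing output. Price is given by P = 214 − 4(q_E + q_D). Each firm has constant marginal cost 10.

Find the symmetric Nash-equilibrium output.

Firm E's profit: π = q_E(214 − 4(q_E + q_D)) − 10q_E.
∂π/∂q_E = 204 − 8q_E − 4q_D = 0, so q_E = 25.5 − 0.5q_D.
By symmetry q_D = q_E; substituting into the reaction function, 1.5q_E = 25.5 and q_E = 17.

17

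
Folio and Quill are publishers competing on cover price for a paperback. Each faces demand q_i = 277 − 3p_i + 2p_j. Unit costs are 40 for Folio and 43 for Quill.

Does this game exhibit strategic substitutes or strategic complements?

strategic complements

Folio's profit: π = (p_{Folio} − 40)(277 − 3p_{Folio} + 2p_{Quill}).
∂π/∂p_{Folio} = 397 − 6p_{Folio} + 2p_{Quill} = 0 ⇒ p_{Folio} = 397/6 + (1/3)p_{Quill}.
The best-response slope dp_{Folio}/dp_{Quill} = 1/3 > 0: the reaction function is upward-sloping, so the choices are strategic complements.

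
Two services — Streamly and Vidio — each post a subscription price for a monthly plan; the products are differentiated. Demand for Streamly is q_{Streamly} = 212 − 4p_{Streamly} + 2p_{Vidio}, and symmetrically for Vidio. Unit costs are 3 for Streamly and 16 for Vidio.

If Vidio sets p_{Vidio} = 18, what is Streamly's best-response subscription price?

Streamly's profit: π = (p_{Streamly} − 3)(212 − 4p_{Streamly} + 2p_{Vidio}).
∂π/∂p_{Streamly} = 224 − 8p_{Streamly} + 2p_{Vidio} = 0 ⇒ p_{Streamly} = 28 + 0.25p_{Vidio}.
At p_{Vidio} = 18: p_{Streamly} = 28 + 0.25·18 = 32.5.

32.5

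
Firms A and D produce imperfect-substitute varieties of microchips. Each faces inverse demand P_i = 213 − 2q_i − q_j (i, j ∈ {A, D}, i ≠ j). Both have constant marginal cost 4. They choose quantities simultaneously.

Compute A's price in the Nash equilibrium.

Firm A's profit: π = q_A(213 − 2q_A − q_D) − 4q_A.
∂π/∂q_A = 209 − 4q_A − q_D = 0 ⇒ q_A = 52.25 − 0.25q_D.
Setting q_A = q_D in the reaction function: q_A = 52.25 − 0.25q_A, so q_A = 52.25 / 1.25 = 41.8.
P_A = 213 − 2·41.8 − 41.8 = 87.6.

87.6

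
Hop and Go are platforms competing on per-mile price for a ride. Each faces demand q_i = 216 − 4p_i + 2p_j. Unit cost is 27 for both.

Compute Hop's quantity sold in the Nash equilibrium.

Hop's profit: π = (p_{Hop} − 27)(216 − 4p_{Hop} + 2p_{Go}).
∂π/∂p_{Hop} = 324 − 8p_{Hop} + 2p_{Go} = 0 ⇒ p_{Hop} = 40.5 + 0.25p_{Go}.
The game is symmetric, so in equilibrium p_{Go} = p_{Hop}: the reaction function gives 0.75p_{Hop} = 40.5, hence p_{Hop} = 54.
q_{Hop} = 216 − 4·54 + 2·54 = 108.

108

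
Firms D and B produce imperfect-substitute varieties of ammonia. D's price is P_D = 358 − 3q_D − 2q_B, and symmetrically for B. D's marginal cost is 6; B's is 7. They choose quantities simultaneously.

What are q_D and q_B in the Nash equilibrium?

Firm D's profit: π = q_D(358 − 3q_D − 2q_B) − 6q_D.
∂π/∂q_D = 352 − 6q_D − 2q_B = 0 ⇒ q_D = 176/3 − (1/3)q_B.
Similarly q_B = 58.5 − (1/3)q_D.
Solving the two reaction functions simultaneously: (1 − (−1/3)(−1/3))q_D = 176/3 − (1/3)·58.5, so (8/9)q_D = 235/6 and q_D = 44.0625.
Then q_B = 58.5 − (1/3)·44.0625 = 43.8125.

44.0625, 43.8125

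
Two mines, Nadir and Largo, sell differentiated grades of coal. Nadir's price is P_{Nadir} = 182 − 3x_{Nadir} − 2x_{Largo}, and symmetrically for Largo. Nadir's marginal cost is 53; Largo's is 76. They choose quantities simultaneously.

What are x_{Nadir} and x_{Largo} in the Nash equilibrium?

17.5625, 11.8125

Mine Nadir's profit: π = x_{Nadir}(182 − 3x_{Nadir} − 2x_{Largo}) − 53x_{Nadir}.
∂π/∂x_{Nadir} = 129 − 6x_{Nadir} − 2x_{Largo} = 0 ⇒ x_{Nadir} = 21.5 − (1/3)x_{Largo}.
Similarly x_{Largo} = 53/3 − (1/3)x_{Nadir}.
Substituting the second reaction function into the first: x_{Nadir} = 21.5 − (1/3)(53/3 − (1/3)x_{Nadir}), which gives (8/9)x_{Nadir} = 281/18 ⇒ x_{Nadir} = 17.5625.
Then x_{Largo} = 53/3 − (1/3)·17.5625 = 11.8125.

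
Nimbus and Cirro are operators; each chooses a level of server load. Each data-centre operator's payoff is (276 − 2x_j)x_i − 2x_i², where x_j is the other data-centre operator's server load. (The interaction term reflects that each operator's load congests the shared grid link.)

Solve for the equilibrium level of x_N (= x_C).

46

Nimbus's payoff is (276 − 2x_C)x_N − 2x_N².
∂π/∂x_N = 276 − 2x_C − 4x_N = 0, so x_N = 69 − 0.5x_C.
By symmetry x_C = x_N; substituting into the reaction function, 1.5x_N = 69 and x_N = 46.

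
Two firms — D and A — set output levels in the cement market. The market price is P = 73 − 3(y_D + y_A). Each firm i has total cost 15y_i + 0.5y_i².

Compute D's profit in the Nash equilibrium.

Firm D's profit: π = y_D(73 − 3(y_D + y_A)) − 15y_D − 0.5y_D².
∂π/∂y_D = 58 − 7y_D − 3y_A = 0, so y_D = 58/7 − (3/7)y_A.
Setting y_D = y_A in the reaction function: y_D = 58/7 − (3/7)y_D, so y_D = (58/7) / (10/7) = 5.8.
Price P = 73 − 3·11.6 = 38.2.
D's profit: (38.2 − 15)·5.8 − 0.5(5.8)² = 117.74.

117.74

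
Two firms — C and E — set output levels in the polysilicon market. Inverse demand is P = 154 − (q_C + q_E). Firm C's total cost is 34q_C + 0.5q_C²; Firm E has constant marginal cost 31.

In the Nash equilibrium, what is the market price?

80.8

Firm C's profit: π = q_C(154 − (q_C + q_E)) − 34q_C − 0.5q_C².
∂π/∂q_C = 120 − 3q_C − q_E = 0, so q_C = 40 − (1/3)q_E.
For E: ∂π/∂q_E = 123 − 2q_E − q_C = 0 ⇒ q_E = 61.5 − 0.5q_C.
Solving the two reaction functions simultaneously: (1 − (−1/3)(−0.5))q_C = 40 − (1/3)·61.5, so (5/6)q_C = 19.5 and q_C = 23.4.
Then q_E = 61.5 − 0.5·23.4 = 49.8.
Equilibrium price: P = 154 − 73.2 = 80.8.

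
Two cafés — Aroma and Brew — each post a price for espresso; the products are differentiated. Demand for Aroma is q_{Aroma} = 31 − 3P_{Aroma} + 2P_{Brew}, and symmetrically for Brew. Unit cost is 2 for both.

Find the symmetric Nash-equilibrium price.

9.25

Aroma's profit: π = (P_{Aroma} − 2)(31 − 3P_{Aroma} + 2P_{Brew}).
∂π/∂P_{Aroma} = 37 − 6P_{Aroma} + 2P_{Brew} = 0 ⇒ P_{Aroma} = 37/6 + (1/3)P_{Brew}.
By symmetry P_{Brew} = P_{Aroma}; substituting into the reaction function, (2/3)P_{Aroma} = 37/6 and P_{Aroma} = 9.25.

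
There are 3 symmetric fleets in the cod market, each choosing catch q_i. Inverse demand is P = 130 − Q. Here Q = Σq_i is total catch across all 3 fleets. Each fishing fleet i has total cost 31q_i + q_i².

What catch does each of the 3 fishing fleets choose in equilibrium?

A representative fishing fleet's profit is π_i = q_i(130 − Q) − 31q_i − q_i², with Q = q_i + Σ_{j≠i} q_j.
First-order condition: 99 − 4q_i − Σ_{j≠i} q_j = 0.
With identical fishing fleets, set every q_j = q: then 99 − 4q − 2q = 0, i.e. q = 99/6 = 16.5.

16.5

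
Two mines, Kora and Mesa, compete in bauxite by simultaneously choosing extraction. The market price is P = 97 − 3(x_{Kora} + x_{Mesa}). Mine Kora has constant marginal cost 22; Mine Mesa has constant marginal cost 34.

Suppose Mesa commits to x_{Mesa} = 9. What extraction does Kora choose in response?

8

Mine Kora's profit: π = x_{Kora}(97 − 3(x_{Kora} + x_{Mesa})) − 22x_{Kora}.
∂π/∂x_{Kora} = 75 − 6x_{Kora} − 3x_{Mesa} = 0, so x_{Kora} = 12.5 − 0.5x_{Mesa}.
At x_{Mesa} = 9: x_{Kora} = 12.5 − 0.5·9 = 8.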